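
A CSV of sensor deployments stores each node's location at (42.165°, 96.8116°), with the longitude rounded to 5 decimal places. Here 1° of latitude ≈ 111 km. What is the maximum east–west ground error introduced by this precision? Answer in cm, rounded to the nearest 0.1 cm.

Rounding to 5 decimal places leaves the longitude within ±5e-06° of the true value.
At latitude 42.165° a degree of longitude spans 111000 m × cos 42.165° = 111000 × 0.7412 ≈ 82274.8 m.
Maximum E–W displacement: 5e-06 × 82274.8 = 0.411374 m.
That is 0.411374 m = 41.137 cm.

41.1 cm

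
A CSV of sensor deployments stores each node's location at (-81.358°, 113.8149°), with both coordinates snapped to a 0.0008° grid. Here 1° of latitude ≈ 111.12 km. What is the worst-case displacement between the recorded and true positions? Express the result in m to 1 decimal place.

44.9 m

With a 0.0008° grid the true value lies within half a step, ±0.0008°/2 = ±0.0004°, of the stored one.
N–S: 0.0004° × 111120 m/° = 44.448 m.
East–west component at 81.358°: 0.0004° × 111120 × cos 81.358° ≈ 0.0004 × 16696.9 ≈ 6.67876 m.
Worst case both components are at the extreme and orthogonal: √(44.448² + 6.67876²) ≈ 44.947 m.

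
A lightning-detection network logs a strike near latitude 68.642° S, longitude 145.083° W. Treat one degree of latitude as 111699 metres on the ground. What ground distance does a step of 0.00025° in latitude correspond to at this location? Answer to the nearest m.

28 m

Along a meridian 0.00025° is 0.00025 × 111699 = 27.9247 m.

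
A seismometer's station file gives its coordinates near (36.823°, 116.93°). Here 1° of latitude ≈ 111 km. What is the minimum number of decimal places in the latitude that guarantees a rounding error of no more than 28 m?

One degree of latitude covers 111000 m.
With N decimal places the half-ulp bound is 0.5·10⁻ᴺ°, or 0.5·10⁻ᴺ × 111000 m on the ground.
Setting 55500 × 10⁻ᴺ ≤ 28 gives 10ᴺ ≥ 1982, i.e. N ≥ 3.30.
N = 3 would give 55.5 m (too coarse); N = 4 gives 5.55 m ≤ 28 m.

4 decimal places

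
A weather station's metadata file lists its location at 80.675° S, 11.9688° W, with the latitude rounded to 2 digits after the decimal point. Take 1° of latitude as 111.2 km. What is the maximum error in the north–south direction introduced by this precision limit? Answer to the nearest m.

Rounding to 2 decimal places leaves the latitude within ±0.005° of the true value.
So the N–S error is at most 0.005 × 111200 = 556 m.

556 m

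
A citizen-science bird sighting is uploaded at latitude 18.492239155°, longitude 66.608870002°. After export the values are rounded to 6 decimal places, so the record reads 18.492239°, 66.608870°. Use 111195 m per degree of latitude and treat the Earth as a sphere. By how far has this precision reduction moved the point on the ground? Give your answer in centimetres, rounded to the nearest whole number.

2 centimetres

Δlat = 18.492239155 − 18.492239 = +0.000000155°; Δlon = 66.608870002 − 66.608870 = +0.000000002°.
N–S: 0.000000155° × 111195 m/° = 0.0172352 m.
East–west at this latitude: 0.000000002° × 111195 × cos 18.4922° ≈ 0.000000002 × 105454 = 0.000210908 m.
Distance: √(0.0172352² + 0.000210908²) ≈ 0.0172365 m.
That is 0.0172365 m = 1.7237 cm.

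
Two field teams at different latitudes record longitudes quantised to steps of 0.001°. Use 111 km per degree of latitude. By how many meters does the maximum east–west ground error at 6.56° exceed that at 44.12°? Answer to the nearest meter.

With a 0.001° grid the true value lies within half a step, ±0.001°/2 = ±0.0005°, of the stored one.
Error at 6.56° = 0.0005° × 111000 × cos 6.56° ≈ 55.5 × 0.9935 = 55.137 m.
At 44.12°: 0.0005° × 111000 × cos 44.12° = 0.0005 × 111000 × 0.7179 ≈ 39.843 m.
Difference: 55.137 − 39.843 = 15.294 m.

15 meters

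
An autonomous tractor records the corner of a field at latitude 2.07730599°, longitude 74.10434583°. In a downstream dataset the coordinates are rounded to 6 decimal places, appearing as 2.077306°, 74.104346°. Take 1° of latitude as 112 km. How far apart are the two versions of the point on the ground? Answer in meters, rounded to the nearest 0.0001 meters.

0.0191 meters

The latitude changed by -0.00000001° and the longitude by -0.00000017°.
N–S: -0.00000001° × 112000 m/° = -0.00112 m.
E–W at 2.07731°: -0.00000017° × 112000 × cos 2.07731° = -0.00000017 × 112000 × 0.9993 ≈ -0.0190275 m.
Distance: √(0.00112² + 0.0190275²) ≈ 0.0190604 m.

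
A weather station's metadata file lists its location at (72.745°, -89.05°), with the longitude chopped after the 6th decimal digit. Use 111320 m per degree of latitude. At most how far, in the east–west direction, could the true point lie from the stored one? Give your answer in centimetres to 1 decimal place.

Truncating at 6 decimal places can drop up to a full unit in the last place, so the longitude may be off by as much as 1e-06°.
At latitude 72.745° a degree of longitude spans 111320 m × cos 72.745° = 111320 × 0.2966 ≈ 33020.3 m.
So at most 1e-06° × 33020.3 ≈ 0.0330203 m east–west.
That is 0.0330203 m = 3.302 cm.

3.3 centimetres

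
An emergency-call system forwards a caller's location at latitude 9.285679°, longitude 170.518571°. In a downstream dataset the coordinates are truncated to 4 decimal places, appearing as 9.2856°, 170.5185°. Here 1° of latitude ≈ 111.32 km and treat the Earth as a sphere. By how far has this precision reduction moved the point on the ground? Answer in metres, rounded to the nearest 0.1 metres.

The latitude changed by +0.000079° and the longitude by +0.000071°.
North–south shift: 0.000079 × 111320 = 8.79428 m.
East–west at this latitude: 0.000071° × 111320 × cos 9.2856° ≈ 0.000071 × 109861 = 7.80015 m.
Distance: √(8.79428² + 7.80015²) ≈ 11.7551 m.

11.8 metres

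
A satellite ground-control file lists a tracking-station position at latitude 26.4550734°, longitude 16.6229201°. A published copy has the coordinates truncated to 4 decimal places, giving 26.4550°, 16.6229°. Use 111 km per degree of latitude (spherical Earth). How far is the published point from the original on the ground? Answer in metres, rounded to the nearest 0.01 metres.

Δlat = 26.4550734 − 26.4550 = +0.0000734°; Δlon = 16.6229201 − 16.6229 = +0.0000201°.
N–S: 0.0000734° × 111000 m/° = 8.1474 m.
E–W at 26.455°: 0.0000201° × 111000 × cos 26.455° = 0.0000201 × 111000 × 0.8953 ≈ 1.99747 m.
Hypotenuse of the two orthogonal shifts: √(8.1474² + 1.99747²) = 8.38868 m.

8.39 metres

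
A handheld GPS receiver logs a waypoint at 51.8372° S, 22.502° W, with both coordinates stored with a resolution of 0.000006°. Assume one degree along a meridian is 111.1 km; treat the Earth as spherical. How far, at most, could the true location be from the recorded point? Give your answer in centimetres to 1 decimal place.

With a 0.000006° grid the true value lies within half a step, ±0.000006°/2 = ±3e-06°, of the stored one.
North–south component: 3e-06° × 111100 = 0.3333 m.
Longitude error → 3e-06 × 111100 × cos 51.8372° = 3e-06 × 111100 × 0.6179 ≈ 0.205945 m.
Worst case both components are at the extreme and orthogonal: √(0.3333² + 0.205945²) ≈ 0.391794 m.
That is 0.391794 m = 39.179 cm.

39.2 centimetres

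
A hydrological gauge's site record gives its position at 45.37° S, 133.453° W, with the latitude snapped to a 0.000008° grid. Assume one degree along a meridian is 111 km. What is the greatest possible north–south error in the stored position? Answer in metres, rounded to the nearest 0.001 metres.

With a 0.000008° grid the true value lies within half a step, ±0.000008°/2 = ±4e-06°, of the stored one.
North–south distance: 4e-06° × 111000 m/° = 0.444 m.

0.444 metres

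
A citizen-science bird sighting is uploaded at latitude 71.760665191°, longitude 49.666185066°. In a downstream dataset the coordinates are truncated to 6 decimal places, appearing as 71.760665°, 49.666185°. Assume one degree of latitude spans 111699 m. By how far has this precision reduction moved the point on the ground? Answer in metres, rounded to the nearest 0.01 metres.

0.02 metres

Δlat = 71.760665191 − 71.760665 = +0.000000191°; Δlon = 49.666185066 − 49.666185 = +0.000000066°.
N–S: 0.000000191° × 111699 m/° = 0.0213345 m.
East–west at this latitude: 0.000000066° × 111699 × cos 71.7607° ≈ 0.000000066 × 34960.3 = 0.00230738 m.
Distance: √(0.0213345² + 0.00230738²) ≈ 0.0214589 m.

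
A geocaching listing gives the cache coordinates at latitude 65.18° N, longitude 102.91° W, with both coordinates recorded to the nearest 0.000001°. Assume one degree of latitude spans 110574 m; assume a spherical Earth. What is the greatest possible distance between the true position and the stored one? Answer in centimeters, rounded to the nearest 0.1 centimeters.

Rounding to 6 decimal places leaves each coordinate within ±5e-07° of the true value.
North–south component: 5e-07° × 110574 = 0.055287 m.
Longitude error → 5e-07 × 110574 × cos 65.18° = 5e-07 × 110574 × 0.4198 ≈ 0.0232078 m.
The two errors are perpendicular, so the maximum displacement is √(0.055287² + 0.0232078²) ≈ 0.0599604 m.
That is 0.0599604 m = 5.996 cm.

6.0 centimeters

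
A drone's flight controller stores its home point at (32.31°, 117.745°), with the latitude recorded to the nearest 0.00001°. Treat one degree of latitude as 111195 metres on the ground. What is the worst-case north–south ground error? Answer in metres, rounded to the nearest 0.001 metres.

Rounding to 5 decimal places leaves the latitude within ±5e-06° of the true value.
So the N–S error is at most 5e-06 × 111195 = 0.555975 m.

0.556 metres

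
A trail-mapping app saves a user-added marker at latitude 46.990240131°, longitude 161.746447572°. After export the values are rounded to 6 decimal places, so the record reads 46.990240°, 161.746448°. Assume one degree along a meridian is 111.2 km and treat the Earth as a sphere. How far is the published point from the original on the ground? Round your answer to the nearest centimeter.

4 centimeters

The latitude changed by +0.000000131° and the longitude by -0.000000428°.
North–south shift: 0.000000131 × 111200 = 0.0145672 m.
East–west at this latitude: -0.000000428° × 111200 × cos 46.9902° ≈ -0.000000428 × 75852.1 = -0.0324647 m.
Combined displacement = (0.0145672² + 0.0324647²)^½ ≈ 0.0355831 m.
That is 0.0355831 m = 3.5583 cm.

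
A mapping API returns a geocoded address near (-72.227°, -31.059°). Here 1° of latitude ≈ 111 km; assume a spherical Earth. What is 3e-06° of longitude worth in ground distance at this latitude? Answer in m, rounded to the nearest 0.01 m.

0.10 m

One degree of longitude here spans 111000 × cos 72.227° = 111000 × 0.3052 ≈ 33882.4 m; 3e-06° of that is 0.101647 m.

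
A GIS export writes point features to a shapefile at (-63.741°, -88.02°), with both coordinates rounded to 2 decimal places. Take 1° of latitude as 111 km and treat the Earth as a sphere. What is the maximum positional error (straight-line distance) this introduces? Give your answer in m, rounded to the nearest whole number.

Rounding to 2 decimal places leaves each coordinate within ±0.005° of the true value.
N–S: 0.005° × 111000 m/° = 555 m.
Longitude error → 0.005 × 111000 × cos 63.741° = 0.005 × 111000 × 0.4424 ≈ 245.548 m.
Worst case both components are at the extreme and orthogonal: √(555² + 245.548²) ≈ 606.893 m.

607 m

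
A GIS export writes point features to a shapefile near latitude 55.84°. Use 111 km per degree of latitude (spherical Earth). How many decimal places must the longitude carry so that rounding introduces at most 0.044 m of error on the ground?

At 55.84° one degree of longitude covers 111000 × cos 55.84° ≈ 111000 × 0.5615 ≈ 62327.1 m.
Rounding to N decimal places gives at most 0.5 × 10⁻ᴺ degrees of error, i.e. 0.5 × 10⁻ᴺ × 62327.1 m.
Setting 31163.6 × 10⁻ᴺ ≤ 0.044 gives 10ᴺ ≥ 7.083e+05, i.e. N ≥ 5.85.
N = 5 would give 0.312 m (too coarse); N = 6 gives 0.0312 m ≤ 0.044 m.

6 decimal places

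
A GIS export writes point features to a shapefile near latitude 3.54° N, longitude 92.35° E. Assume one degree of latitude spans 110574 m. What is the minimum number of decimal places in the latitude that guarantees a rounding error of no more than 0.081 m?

6 decimal places

One degree of latitude covers 110574 m.
Rounding to N decimal places gives at most 0.5 × 10⁻ᴺ degrees of error, i.e. 0.5 × 10⁻ᴺ × 110574 m.
Need 0.5 × 110574 × 10⁻ᴺ ≤ 0.081 → 10⁻ᴺ ≤ 1.465e-06, so N ≥ 5.83.
So 6 decimal places suffice (0.0553 m); 5 would allow up to 0.553 m.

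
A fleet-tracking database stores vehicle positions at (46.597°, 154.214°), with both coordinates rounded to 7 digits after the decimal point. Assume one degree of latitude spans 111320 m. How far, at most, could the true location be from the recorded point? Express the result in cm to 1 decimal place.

Rounding to 7 decimal places leaves each coordinate within ±5e-08° of the true value.
N–S: 5e-08° × 111320 m/° = 0.005566 m.
East–west component at 46.597°: 5e-08° × 111320 × cos 46.597° ≈ 5e-08 × 76490.8 ≈ 0.00382454 m.
Worst case both components are at the extreme and orthogonal: √(0.005566² + 0.00382454²) ≈ 0.00675333 m.
That is 0.00675333 m = 0.67533 cm.

0.7 cm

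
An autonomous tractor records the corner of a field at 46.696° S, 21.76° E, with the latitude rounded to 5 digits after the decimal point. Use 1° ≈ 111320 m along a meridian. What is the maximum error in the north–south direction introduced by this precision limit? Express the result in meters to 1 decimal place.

0.6 meters

Rounding to 5 decimal places leaves the latitude within ±5e-06° of the true value.
North–south distance: 5e-06° × 111320 m/° = 0.5566 m.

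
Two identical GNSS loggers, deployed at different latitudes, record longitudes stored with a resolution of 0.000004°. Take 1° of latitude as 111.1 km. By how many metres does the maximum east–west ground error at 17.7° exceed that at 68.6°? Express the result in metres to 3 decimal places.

0.131 metres

With a 0.000004° grid the true value lies within half a step, ±0.000004°/2 = ±2e-06°, of the stored one.
At 17.7°: 2e-06° × 111100 × cos 17.7° = 2e-06 × 111100 × 0.9527 ≈ 0.21168 m.
Error at 68.6° = 2e-06° × 111100 × cos 68.6° ≈ 0.2222 × 0.3649 = 0.081076 m.
Difference: 0.21168 − 0.081076 = 0.13061 m.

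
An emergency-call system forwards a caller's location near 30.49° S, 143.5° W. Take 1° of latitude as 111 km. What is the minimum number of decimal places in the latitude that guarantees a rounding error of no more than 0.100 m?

6

One degree of latitude covers 111000 m.
N decimal places → at most half a unit in the last place, 0.5 × 10⁻ᴺ° = 111000/2 × 10⁻ᴺ m.
Setting 55500 × 10⁻ᴺ ≤ 0.100 gives 10ᴺ ≥ 5.55e+05, i.e. N ≥ 5.74.
N = 5 would give 0.555 m (too coarse); N = 6 gives 0.0555 m ≤ 0.100 m.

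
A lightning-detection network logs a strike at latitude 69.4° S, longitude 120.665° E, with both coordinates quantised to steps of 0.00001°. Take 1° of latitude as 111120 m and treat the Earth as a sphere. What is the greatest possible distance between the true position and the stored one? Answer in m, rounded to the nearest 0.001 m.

With a 0.00001° grid the true value lies within half a step, ±0.00001°/2 = ±5e-06°, of the stored one.
North–south component: 5e-06° × 111120 = 0.5556 m.
Longitude error → 5e-06 × 111120 × cos 69.4° = 5e-06 × 111120 × 0.3518 ≈ 0.195483 m.
Combining orthogonally: (0.5556² + 0.195483²)^½ ≈ 0.588986 m.

0.589 m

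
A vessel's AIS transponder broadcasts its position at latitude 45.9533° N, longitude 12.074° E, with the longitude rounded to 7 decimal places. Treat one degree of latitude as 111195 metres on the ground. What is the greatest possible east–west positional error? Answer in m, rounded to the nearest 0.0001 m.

Rounding to 7 decimal places leaves the longitude within ±5e-08° of the true value.
Parallels shrink by cos φ, so at 45.9533° a degree of longitude is 111195 × 0.6952 ≈ 77307.7 m.
East–west error: 5e-08° × 77307.7 m/° ≈ 0.00386539 m.

0.0039 m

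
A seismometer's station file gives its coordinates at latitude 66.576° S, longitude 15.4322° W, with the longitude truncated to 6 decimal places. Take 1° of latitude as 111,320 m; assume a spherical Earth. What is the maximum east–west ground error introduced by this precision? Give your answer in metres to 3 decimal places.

0.044 metres

Truncating at 6 decimal places can drop up to a full unit in the last place, so the longitude may be off by as much as 1e-06°.
One degree of longitude at 66.576° is 111320 × cos 66.576° ≈ 111320 × 0.3975 = 44253.3 m.
Maximum E–W displacement: 1e-06 × 44253.3 = 0.0442533 m.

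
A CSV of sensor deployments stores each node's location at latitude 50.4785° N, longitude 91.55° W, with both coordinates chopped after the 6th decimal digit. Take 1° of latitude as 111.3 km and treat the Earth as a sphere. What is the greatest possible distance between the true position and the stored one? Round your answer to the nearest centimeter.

Truncating at 6 decimal places can drop up to a full unit in the last place, so each coordinate may be off by as much as 1e-06°.
North–south component: 1e-06° × 111300 = 0.1113 m.
Longitude error → 1e-06 × 111300 × cos 50.4785° = 1e-06 × 111300 × 0.6364 ≈ 0.0708277 m.
Worst case both components are at the extreme and orthogonal: √(0.1113² + 0.0708277²) ≈ 0.131925 m.
That is 0.131925 m = 13.193 cm.

13 centimeters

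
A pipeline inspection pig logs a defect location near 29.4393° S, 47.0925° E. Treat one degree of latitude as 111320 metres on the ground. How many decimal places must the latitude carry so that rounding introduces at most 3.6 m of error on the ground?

One degree of latitude covers 111320 m.
With N decimal places the half-ulp bound is 0.5·10⁻ᴺ°, or 0.5·10⁻ᴺ × 111320 m on the ground.
Setting 55660 × 10⁻ᴺ ≤ 3.6 gives 10ᴺ ≥ 1.546e+04, i.e. N ≥ 4.19.
At 4 places the error can reach 5.57 m, but 5 places keeps it to 0.557 m.

5 decimal places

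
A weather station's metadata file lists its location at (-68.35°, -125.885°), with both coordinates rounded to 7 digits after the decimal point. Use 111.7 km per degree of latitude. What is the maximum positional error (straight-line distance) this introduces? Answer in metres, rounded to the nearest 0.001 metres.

Rounding to 7 decimal places leaves each coordinate within ±5e-08° of the true value.
N–S: 5e-08° × 111700 m/° = 0.005585 m.
East–west component at 68.35°: 5e-08° × 111700 × cos 68.35° ≈ 5e-08 × 41210.1 ≈ 0.00206051 m.
The two errors are perpendicular, so the maximum displacement is √(0.005585² + 0.00206051²) ≈ 0.00595298 m.

0.006 metres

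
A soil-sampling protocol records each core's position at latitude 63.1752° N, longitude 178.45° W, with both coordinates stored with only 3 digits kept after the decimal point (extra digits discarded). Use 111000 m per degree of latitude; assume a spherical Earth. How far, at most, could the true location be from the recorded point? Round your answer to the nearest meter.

Truncating at 3 decimal places can drop up to a full unit in the last place, so each coordinate may be off by as much as 0.001°.
Latitude error → 0.001 × 111000 = 111 m along the meridian.
Longitude error → 0.001 × 111000 × cos 63.1752° = 0.001 × 111000 × 0.4513 ≈ 50.0903 m.
The two errors are perpendicular, so the maximum displacement is √(111² + 50.0903²) ≈ 121.779 m.

122 meters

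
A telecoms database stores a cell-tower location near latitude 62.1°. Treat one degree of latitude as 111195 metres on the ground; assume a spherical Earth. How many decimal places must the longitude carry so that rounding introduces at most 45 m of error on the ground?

At 62.1° one degree of longitude covers 111195 × cos 62.1° ≈ 111195 × 0.4679 ≈ 52031.5 m.
N decimal places → at most half a unit in the last place, 0.5 × 10⁻ᴺ° = 52031.5/2 × 10⁻ᴺ m.
Setting 26015.7 × 10⁻ᴺ ≤ 45 gives 10ᴺ ≥ 578.1, i.e. N ≥ 2.76.
At 2 places the error can reach 260 m, but 3 places keeps it to 26 m.

3 decimal places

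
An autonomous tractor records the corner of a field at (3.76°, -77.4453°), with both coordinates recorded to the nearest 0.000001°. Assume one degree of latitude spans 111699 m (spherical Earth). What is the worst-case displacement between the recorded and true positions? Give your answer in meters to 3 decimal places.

Rounding to 6 decimal places leaves each coordinate within ±5e-07° of the true value.
N–S: 5e-07° × 111699 m/° = 0.0558495 m.
East–west component at 3.76°: 5e-07° × 111699 × cos 3.76° ≈ 5e-07 × 111459 ≈ 0.0557293 m.
Worst case both components are at the extreme and orthogonal: √(0.0558495² + 0.0557293²) ≈ 0.0788982 m.

0.079 meters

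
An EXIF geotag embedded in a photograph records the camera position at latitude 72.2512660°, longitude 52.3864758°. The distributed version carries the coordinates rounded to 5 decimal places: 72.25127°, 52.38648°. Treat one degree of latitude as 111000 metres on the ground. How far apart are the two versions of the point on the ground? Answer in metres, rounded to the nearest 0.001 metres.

The latitude changed by -0.0000040° and the longitude by -0.0000042°.
N–S: -0.0000040° × 111000 m/° = -0.444 m.
E–W at 72.2513°: -0.0000042° × 111000 × cos 72.2513° = -0.0000042 × 111000 × 0.3048 ≈ -0.142118 m.
Hypotenuse of the two orthogonal shifts: √(0.444² + 0.142118²) = 0.46619 m.

0.466 metres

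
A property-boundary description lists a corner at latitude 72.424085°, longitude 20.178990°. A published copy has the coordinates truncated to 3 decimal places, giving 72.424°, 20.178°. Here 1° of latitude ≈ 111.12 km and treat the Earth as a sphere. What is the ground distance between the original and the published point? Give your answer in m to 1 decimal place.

Δlat = 72.424085 − 72.424 = +0.000085°; Δlon = 20.178990 − 20.178 = +0.000990°.
N–S: 0.000085° × 111120 m/° = 9.4452 m.
East–west at this latitude: 0.000990° × 111120 × cos 72.424° ≈ 0.000990 × 33555 = 33.2194 m.
Hypotenuse of the two orthogonal shifts: √(9.4452² + 33.2194²) = 34.5361 m.

34.5 m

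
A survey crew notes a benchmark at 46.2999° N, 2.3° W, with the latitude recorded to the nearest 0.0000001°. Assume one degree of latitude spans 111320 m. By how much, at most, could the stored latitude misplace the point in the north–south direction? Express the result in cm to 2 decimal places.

0.56 cm

Rounding to 7 decimal places leaves the latitude within ±5e-08° of the true value.
Along the meridian that is 5e-08° × 111320 m/° = 0.005566 m.
That is 0.005566 m = 0.5566 cm.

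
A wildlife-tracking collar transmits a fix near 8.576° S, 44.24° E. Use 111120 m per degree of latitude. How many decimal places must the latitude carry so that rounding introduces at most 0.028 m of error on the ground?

7 decimal places

One degree of latitude covers 111120 m.
With N decimal places the half-ulp bound is 0.5·10⁻ᴺ°, or 0.5·10⁻ᴺ × 111120 m on the ground.
Need 0.5 × 111120 × 10⁻ᴺ ≤ 0.028 → 10⁻ᴺ ≤ 5.040e-07, so N ≥ 6.30.
So 7 decimal places suffice (0.00556 m); 6 would allow up to 0.0556 m.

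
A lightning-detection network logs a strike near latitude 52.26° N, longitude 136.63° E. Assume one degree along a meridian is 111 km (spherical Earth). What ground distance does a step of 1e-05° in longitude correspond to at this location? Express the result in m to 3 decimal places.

1e-05° of longitude at 52.26° is 1e-05 × 111000 × cos 52.26° ≈ 1e-05 × 67940.8 = 0.679408 m.

0.679 m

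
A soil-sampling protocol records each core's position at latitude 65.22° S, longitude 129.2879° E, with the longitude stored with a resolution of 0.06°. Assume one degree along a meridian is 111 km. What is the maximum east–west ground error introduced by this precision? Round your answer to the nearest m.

With a 0.06° grid the true value lies within half a step, ±0.06°/2 = ±0.03°, of the stored one.
Parallels shrink by cos φ, so at 65.22° a degree of longitude is 111000 × 0.4191 ≈ 46524 m.
Maximum E–W displacement: 0.03 × 46524 = 1395.72 m.

1396 m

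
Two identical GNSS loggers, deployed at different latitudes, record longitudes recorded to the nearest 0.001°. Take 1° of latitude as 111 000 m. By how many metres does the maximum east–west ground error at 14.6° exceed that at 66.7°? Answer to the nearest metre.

Rounding to 3 decimal places leaves the longitude within ±0.0005° of the true value.
Error at 14.6° = 0.0005° × 111000 × cos 14.6° ≈ 55.5 × 0.9677 = 53.708 m.
At 66.7°: 0.0005° × 111000 × cos 66.7° = 0.0005 × 111000 × 0.3955 ≈ 21.953 m.
Difference: 53.708 − 21.953 = 31.755 m.

32 metres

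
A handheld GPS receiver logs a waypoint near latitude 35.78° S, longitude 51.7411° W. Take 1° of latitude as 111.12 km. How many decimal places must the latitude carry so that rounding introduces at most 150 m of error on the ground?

3 decimal places

One degree of latitude covers 111120 m.
N decimal places → at most half a unit in the last place, 0.5 × 10⁻ᴺ° = 111120/2 × 10⁻ᴺ m.
Need 0.5 × 111120 × 10⁻ᴺ ≤ 150 → 10⁻ᴺ ≤ 2.700e-03, so N ≥ 2.57.
N = 2 would give 556 m (too coarse); N = 3 gives 55.6 m ≤ 150 m.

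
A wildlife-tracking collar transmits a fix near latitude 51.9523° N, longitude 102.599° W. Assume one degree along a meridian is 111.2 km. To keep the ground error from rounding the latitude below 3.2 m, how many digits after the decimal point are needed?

One degree of latitude covers 111200 m.
N decimal places → at most half a unit in the last place, 0.5 × 10⁻ᴺ° = 111200/2 × 10⁻ᴺ m.
Setting 55600 × 10⁻ᴺ ≤ 3.2 gives 10ᴺ ≥ 1.738e+04, i.e. N ≥ 4.24.
N = 4 would give 5.56 m (too coarse); N = 5 gives 0.556 m ≤ 3.2 m.

5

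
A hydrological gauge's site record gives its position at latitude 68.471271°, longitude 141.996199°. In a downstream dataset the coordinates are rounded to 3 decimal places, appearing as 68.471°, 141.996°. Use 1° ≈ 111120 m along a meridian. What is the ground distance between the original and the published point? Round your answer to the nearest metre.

The latitude changed by +0.000271° and the longitude by +0.000199°.
North–south shift: 0.000271 × 111120 = 30.1135 m.
E–W at 68.471°: 0.000199° × 111120 × cos 68.471° = 0.000199 × 111120 × 0.3670 ≈ 8.11481 m.
Hypotenuse of the two orthogonal shifts: √(30.1135² + 8.11481²) = 31.1877 m.

31 metres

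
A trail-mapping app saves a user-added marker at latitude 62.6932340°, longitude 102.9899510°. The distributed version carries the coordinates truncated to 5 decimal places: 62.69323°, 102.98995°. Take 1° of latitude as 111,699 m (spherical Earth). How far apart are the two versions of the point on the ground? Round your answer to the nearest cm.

45 cm

Δlat = 62.6932340 − 62.69323 = +0.0000040°; Δlon = 102.9899510 − 102.98995 = +0.0000010°.
N–S: 0.0000040° × 111699 m/° = 0.446796 m.
E–W at 62.6932°: 0.0000010° × 111699 × cos 62.6932° = 0.0000010 × 111699 × 0.4588 ≈ 0.0512424 m.
Combined displacement = (0.446796² + 0.0512424²)^½ ≈ 0.449725 m.
That is 0.449725 m = 44.972 cm.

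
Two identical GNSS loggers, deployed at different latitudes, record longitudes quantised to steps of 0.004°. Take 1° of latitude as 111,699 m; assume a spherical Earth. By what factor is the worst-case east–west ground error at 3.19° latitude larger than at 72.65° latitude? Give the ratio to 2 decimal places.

3.35

With a 0.004° grid the true value lies within half a step, ±0.004°/2 = ±0.002°, of the stored one.
At 3.19°: 0.002° × 111699 × cos 3.19° = 0.002 × 111699 × 0.9985 ≈ 223.05 m.
At 72.65°: 0.002° × 111699 × cos 72.65° = 0.002 × 111699 × 0.2982 ≈ 66.619 m.
Ratio: 223.05 / 66.619 = cos 3.19° / cos 72.65° ≈ 3.3482.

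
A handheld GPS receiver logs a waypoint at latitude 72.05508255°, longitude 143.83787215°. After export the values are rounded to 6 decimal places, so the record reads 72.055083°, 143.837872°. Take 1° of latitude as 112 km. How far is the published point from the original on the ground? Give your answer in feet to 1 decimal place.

0.2 feet

Δlat = 72.05508255 − 72.055083 = -0.00000045°; Δlon = 143.83787215 − 143.837872 = +0.00000015°.
North–south shift: -0.00000045 × 112000 = -0.0504 m.
East–west at this latitude: 0.00000015° × 112000 × cos 72.0551° ≈ 0.00000015 × 34507.5 = 0.00517612 m.
Combined displacement = (0.0504² + 0.00517612²)^½ ≈ 0.0506651 m.
In feet: 0.0506651 m ÷ 0.3048 ≈ 0.16622 ft.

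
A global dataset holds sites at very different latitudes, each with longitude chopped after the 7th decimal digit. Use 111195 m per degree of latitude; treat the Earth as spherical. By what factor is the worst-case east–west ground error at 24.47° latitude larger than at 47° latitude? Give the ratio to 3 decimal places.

Truncating at 7 decimal places can drop up to a full unit in the last place, so the longitude may be off by as much as 1e-07°.
Error at 24.47° = 1e-07° × 111195 × cos 24.47° ≈ 0.011119 × 0.9102 = 0.010121 m.
Error at 47° = 1e-07° × 111195 × cos 47° ≈ 0.011119 × 0.6820 = 0.0075835 m.
Ratio: 0.010121 / 0.0075835 = cos 24.47° / cos 47° ≈ 1.3346.

1.335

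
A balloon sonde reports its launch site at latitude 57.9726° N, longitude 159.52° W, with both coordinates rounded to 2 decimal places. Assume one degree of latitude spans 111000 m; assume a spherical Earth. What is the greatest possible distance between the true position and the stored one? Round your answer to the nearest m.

Rounding to 2 decimal places leaves each coordinate within ±0.005° of the true value.
Latitude error → 0.005 × 111000 = 555 m along the meridian.
Longitude error → 0.005 × 111000 × cos 57.9726° = 0.005 × 111000 × 0.5303 ≈ 294.33 m.
Worst case both components are at the extreme and orthogonal: √(555² + 294.33²) ≈ 628.216 m.

628 m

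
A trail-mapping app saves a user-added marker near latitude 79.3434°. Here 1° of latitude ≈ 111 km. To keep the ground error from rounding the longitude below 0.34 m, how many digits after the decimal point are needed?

5

At 79.3434° one degree of longitude covers 111000 × cos 79.3434° ≈ 111000 × 0.1849 ≈ 20526.4 m.
With N decimal places the half-ulp bound is 0.5·10⁻ᴺ°, or 0.5·10⁻ᴺ × 20526.4 m on the ground.
Need 0.5 × 20526.4 × 10⁻ᴺ ≤ 0.34 → 10⁻ᴺ ≤ 3.313e-05, so N ≥ 4.48.
N = 4 would give 1.03 m (too coarse); N = 5 gives 0.103 m ≤ 0.34 m.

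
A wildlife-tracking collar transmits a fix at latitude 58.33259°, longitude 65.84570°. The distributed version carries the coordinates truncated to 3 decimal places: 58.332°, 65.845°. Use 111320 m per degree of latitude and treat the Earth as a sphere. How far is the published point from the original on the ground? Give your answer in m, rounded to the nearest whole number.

77 m

The latitude changed by +0.00059° and the longitude by +0.00070°.
North–south shift: 0.00059 × 111320 = 65.6788 m.
E–W at 58.332°: 0.00070° × 111320 × cos 58.332° = 0.00070 × 111320 × 0.5250 ≈ 40.9098 m.
Distance: √(65.6788² + 40.9098²) ≈ 77.3778 m.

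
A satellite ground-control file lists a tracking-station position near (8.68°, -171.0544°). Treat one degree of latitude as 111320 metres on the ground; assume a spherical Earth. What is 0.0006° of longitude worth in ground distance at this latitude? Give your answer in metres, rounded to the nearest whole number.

66 metres

0.0006° of longitude at 8.68° is 0.0006 × 111320 × cos 8.68° ≈ 0.0006 × 110045 = 66.027 m.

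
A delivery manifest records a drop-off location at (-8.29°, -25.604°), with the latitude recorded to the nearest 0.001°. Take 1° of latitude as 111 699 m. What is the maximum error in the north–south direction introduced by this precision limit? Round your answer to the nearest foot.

183 feet

Rounding to 3 decimal places leaves the latitude within ±0.0005° of the true value.
North–south distance: 0.0005° × 111699 m/° = 55.8495 m.
Converting: 55.8495 m × 3.2808 ft/m ≈ 183.23 ft.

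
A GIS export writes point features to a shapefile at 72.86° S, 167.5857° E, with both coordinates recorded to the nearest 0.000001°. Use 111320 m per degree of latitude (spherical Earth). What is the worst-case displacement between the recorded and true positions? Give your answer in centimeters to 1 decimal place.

5.8 centimeters

Rounding to 6 decimal places leaves each coordinate within ±5e-07° of the true value.
Latitude error → 5e-07 × 111320 = 0.05566 m along the meridian.
Longitude error → 5e-07 × 111320 × cos 72.86° = 5e-07 × 111320 × 0.2947 ≈ 0.0164034 m.
Worst case both components are at the extreme and orthogonal: √(0.05566² + 0.0164034²) ≈ 0.0580268 m.
That is 0.0580268 m = 5.8027 cm.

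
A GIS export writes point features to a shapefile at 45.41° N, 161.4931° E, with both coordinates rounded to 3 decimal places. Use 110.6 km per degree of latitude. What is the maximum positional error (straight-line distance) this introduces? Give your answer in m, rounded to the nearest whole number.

68 m

Rounding to 3 decimal places leaves each coordinate within ±0.0005° of the true value.
Latitude error → 0.0005 × 110600 = 55.3 m along the meridian.
E–W at 45.41°: 0.0005° × 110600 × cos 45.41° = 0.0005 × 110600 × 0.7020 ≈ 38.8222 m.
The two errors are perpendicular, so the maximum displacement is √(55.3² + 38.8222²) ≈ 67.5667 m.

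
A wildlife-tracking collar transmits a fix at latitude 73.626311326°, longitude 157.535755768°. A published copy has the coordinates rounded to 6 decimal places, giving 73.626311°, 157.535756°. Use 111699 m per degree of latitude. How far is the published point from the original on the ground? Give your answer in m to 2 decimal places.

The latitude changed by +0.000000326° and the longitude by -0.000000232°.
N–S: 0.000000326° × 111699 m/° = 0.0364139 m.
East–west at this latitude: -0.000000232° × 111699 × cos 73.6263° ≈ -0.000000232 × 31488 = -0.00730523 m.
Hypotenuse of the two orthogonal shifts: √(0.0364139² + 0.00730523²) = 0.0371394 m.

0.04 m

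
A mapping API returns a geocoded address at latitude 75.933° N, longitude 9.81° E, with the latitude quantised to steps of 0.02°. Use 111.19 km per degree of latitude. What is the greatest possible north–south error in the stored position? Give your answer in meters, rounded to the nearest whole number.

With a 0.02° grid the true value lies within half a step, ±0.02°/2 = ±0.01°, of the stored one.
So the N–S error is at most 0.01 × 111190 = 1111.9 m.

1112 meters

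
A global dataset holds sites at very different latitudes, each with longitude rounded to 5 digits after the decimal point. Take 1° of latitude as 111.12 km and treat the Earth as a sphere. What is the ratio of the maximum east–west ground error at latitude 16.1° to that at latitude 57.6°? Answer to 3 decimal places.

Rounding to 5 decimal places leaves the longitude within ±5e-06° of the true value.
At 16.1°: 5e-06° × 111120 × cos 16.1° = 5e-06 × 111120 × 0.9608 ≈ 0.53381 m.
Error at 57.6° = 5e-06° × 111120 × cos 57.6° ≈ 0.5556 × 0.5358 = 0.29771 m.
The ratio reduces to cos 16.1° / cos 57.6° = 0.9608/0.5358 ≈ 1.7931.

1.793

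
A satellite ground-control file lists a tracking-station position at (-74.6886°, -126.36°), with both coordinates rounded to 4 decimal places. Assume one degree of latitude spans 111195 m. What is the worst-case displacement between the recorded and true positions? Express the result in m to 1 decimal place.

Rounding to 4 decimal places leaves each coordinate within ±5e-05° of the true value.
Latitude error → 5e-05 × 111195 = 5.55975 m along the meridian.
Longitude error → 5e-05 × 111195 × cos 74.6886° = 5e-05 × 111195 × 0.2641 ≈ 1.46814 m.
The two errors are perpendicular, so the maximum displacement is √(5.55975² + 1.46814²) ≈ 5.75033 m.

5.8 m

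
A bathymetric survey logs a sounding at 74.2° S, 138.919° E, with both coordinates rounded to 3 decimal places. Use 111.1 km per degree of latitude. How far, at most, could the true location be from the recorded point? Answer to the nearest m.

Rounding to 3 decimal places leaves each coordinate within ±0.0005° of the true value.
North–south component: 0.0005° × 111100 = 55.55 m.
E–W at 74.2°: 0.0005° × 111100 × cos 74.2° = 0.0005 × 111100 × 0.2723 ≈ 15.1252 m.
Combining orthogonally: (55.55² + 15.1252²)^½ ≈ 57.5723 m.

58 m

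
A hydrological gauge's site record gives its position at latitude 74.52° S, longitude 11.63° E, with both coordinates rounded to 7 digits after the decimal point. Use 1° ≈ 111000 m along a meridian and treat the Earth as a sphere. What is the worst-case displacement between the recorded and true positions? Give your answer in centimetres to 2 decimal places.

0.57 centimetres

Rounding to 7 decimal places leaves each coordinate within ±5e-08° of the true value.
N–S: 5e-08° × 111000 m/° = 0.00555 m.
Longitude error → 5e-08 × 111000 × cos 74.52° = 5e-08 × 111000 × 0.2669 ≈ 0.00148131 m.
The two errors are perpendicular, so the maximum displacement is √(0.00555² + 0.00148131²) ≈ 0.00574428 m.
That is 0.00574428 m = 0.57443 cm.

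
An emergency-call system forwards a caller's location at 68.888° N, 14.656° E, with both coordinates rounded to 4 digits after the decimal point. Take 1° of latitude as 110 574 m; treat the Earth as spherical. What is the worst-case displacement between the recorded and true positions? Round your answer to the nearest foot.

19 feet

Rounding to 4 decimal places leaves each coordinate within ±5e-05° of the true value.
North–south component: 5e-05° × 110574 = 5.5287 m.
East–west component at 68.888°: 5e-05° × 110574 × cos 68.888° ≈ 5e-05 × 39827.9 ≈ 1.99139 m.
The two errors are perpendicular, so the maximum displacement is √(5.5287² + 1.99139²) ≈ 5.87641 m.
In feet: 5.87641 m ÷ 0.3048 ≈ 19.28 ft.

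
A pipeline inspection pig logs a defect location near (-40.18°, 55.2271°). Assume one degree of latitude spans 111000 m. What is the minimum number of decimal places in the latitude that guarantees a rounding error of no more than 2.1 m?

One degree of latitude covers 111000 m.
With N decimal places the half-ulp bound is 0.5·10⁻ᴺ°, or 0.5·10⁻ᴺ × 111000 m on the ground.
Need 0.5 × 111000 × 10⁻ᴺ ≤ 2.1 → 10⁻ᴺ ≤ 3.784e-05, so N ≥ 4.42.
So 5 decimal places suffice (0.555 m); 4 would allow up to 5.55 m.

5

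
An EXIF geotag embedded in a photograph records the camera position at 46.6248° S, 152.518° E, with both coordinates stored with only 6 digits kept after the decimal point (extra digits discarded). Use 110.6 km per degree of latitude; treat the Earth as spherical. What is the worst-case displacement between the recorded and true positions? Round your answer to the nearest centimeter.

Truncating at 6 decimal places can drop up to a full unit in the last place, so each coordinate may be off by as much as 1e-06°.
N–S: 1e-06° × 110600 m/° = 0.1106 m.
East–west component at 46.6248°: 1e-06° × 110600 × cos 46.6248° ≈ 1e-06 × 75957.1 ≈ 0.0759571 m.
Combining orthogonally: (0.1106² + 0.0759571²)^½ ≈ 0.134171 m.
That is 0.134171 m = 13.417 cm.

13 centimeters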